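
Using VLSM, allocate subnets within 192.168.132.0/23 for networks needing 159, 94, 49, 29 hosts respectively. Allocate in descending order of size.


159 hosts -> /24 (254 usable): 192.168.132.0/24
94 hosts -> /25 (126 usable): 192.168.133.0/25
49 hosts -> /26 (62 usable): 192.168.133.128/26
29 hosts -> /27 (30 usable): 192.168.133.192/27
Allocation: 192.168.132.0/24 (159 hosts, 254 usable); 192.168.133.0/25 (94 hosts, 126 usable); 192.168.133.128/26 (49 hosts, 62 usable); 192.168.133.192/27 (29 hosts, 30 usable)


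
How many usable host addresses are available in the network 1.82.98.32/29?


Host bits = 32 - 29 = 3
Total addresses = 2^3 = 8
Usable = total - 2 (network and broadcast)
Usable hosts: 6


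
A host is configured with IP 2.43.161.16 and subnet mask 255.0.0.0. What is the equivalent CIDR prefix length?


Binary: 11111111.00000000.00000000.00000000
Count leading 1s
Prefix: /8


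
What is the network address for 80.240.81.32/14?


IP:   01010000.11110000.01010001.00100000
Mask: 11111111.11111100.00000000.00000000
AND operation:
Net:  01010000.11110000.00000000.00000000
Network: 80.240.0.0/14


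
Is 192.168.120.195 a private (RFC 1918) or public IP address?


RFC 1918 private ranges:
  10.0.0.0/8 (10.0.0.0 - 10.255.255.255)
  172.16.0.0/12 (172.16.0.0 - 172.31.255.255)
  192.168.0.0/16 (192.168.0.0 - 192.168.255.255)
Private (in 192.168.0.0/16)


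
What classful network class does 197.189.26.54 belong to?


First octet: 197
Binary: 11000101
110xxxxx -> Class C (192-223)
Class C, default mask 255.255.255.0 (/24)


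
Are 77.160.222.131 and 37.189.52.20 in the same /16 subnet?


Mask: 255.255.0.0
77.160.222.131 AND mask = 77.160.0.0
37.189.52.20 AND mask = 37.189.0.0
No, different subnets (77.160.0.0 vs 37.189.0.0)


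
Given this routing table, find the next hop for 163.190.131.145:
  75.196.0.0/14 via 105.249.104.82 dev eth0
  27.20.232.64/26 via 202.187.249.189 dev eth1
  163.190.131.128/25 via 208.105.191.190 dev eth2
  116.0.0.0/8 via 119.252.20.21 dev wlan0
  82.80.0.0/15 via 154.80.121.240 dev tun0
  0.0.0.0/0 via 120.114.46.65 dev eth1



Longest prefix match for 163.190.131.145:
  /14 75.196.0.0: no
  /26 27.20.232.64: no
  /25 163.190.131.128: MATCH
  /8 116.0.0.0: no
  /15 82.80.0.0: no
  /0 0.0.0.0: MATCH
Selected: next-hop 208.105.191.190 via eth2 (matched /25)


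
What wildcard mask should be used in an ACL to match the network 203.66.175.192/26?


Subnet mask: 255.255.255.192
Wildcard = 255.255.255.255 - subnet mask
255 - 255 = 0
255 - 255 = 0
255 - 255 = 0
255 - 192 = 63
Wildcard: 0.0.0.63


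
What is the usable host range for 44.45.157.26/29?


Network: 44.45.157.24
Broadcast: 44.45.157.31
First usable = network + 1
Last usable = broadcast - 1
Range: 44.45.157.25 to 44.45.157.30


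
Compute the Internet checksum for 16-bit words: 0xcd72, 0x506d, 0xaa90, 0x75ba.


Sum all words (with carry folding):
+ 0xcd72 = 0xcd72
+ 0x506d = 0x1de0
+ 0xaa90 = 0xc870
+ 0x75ba = 0x3e2b
One's complement: ~0x3e2b
Checksum = 0xc1d4


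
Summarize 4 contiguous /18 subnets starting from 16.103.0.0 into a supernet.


Original prefix: /18
Number of subnets: 4 = 2^2
New prefix = 18 - 2 = 16
Supernet: 16.103.0.0/16


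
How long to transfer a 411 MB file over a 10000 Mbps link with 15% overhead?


Effective throughput = 10000 * (1 - 15/100) = 8500 Mbps
File size in Mb = 411 * 8 = 3288 Mb
Time = 3288 / 8500
Time = 0.3868 seconds


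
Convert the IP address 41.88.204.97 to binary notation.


41 = 00101001
88 = 01011000
204 = 11001100
97 = 01100001
Binary: 00101001.01011000.11001100.01100001


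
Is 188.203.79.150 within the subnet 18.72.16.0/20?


Subnet network: 18.72.16.0
Test IP AND mask: 188.203.64.0
No, 188.203.79.150 is not in 18.72.16.0/20


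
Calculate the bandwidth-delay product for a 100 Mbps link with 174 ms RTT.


BDP = bandwidth * RTT
= 100 Mbps * 174 ms
= 100 * 1e6 * 174 / 1000 bits
= 17400000 bits
= 2175000 bytes
= 2124.0234 KB
BDP = 17400000 bits (2175000 bytes)


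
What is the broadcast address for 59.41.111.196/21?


Network: 59.41.104.0/21
Host bits = 11
Set all host bits to 1:
Broadcast: 59.41.111.255


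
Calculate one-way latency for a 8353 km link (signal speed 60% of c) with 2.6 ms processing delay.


Speed = 0.6 * 3e5 km/s = 180000 km/s
Propagation delay = 8353 / 180000 = 0.0464 s = 46.4056 ms
Processing delay = 2.6 ms
Total one-way latency = 49.0056 ms


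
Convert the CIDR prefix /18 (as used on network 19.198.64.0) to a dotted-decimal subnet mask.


/18 means 18 network bits, 14 host bits
Binary: 11111111111111111100000000000000
Mask: 255.255.192.0


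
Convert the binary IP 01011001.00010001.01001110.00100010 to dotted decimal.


01011001 = 89
00010001 = 17
01001110 = 78
00100010 = 34
IP: 89.17.78.34


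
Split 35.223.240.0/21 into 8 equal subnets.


New prefix = 21 + 3 = 24
Each subnet has 256 addresses
  35.223.240.0/24
  35.223.241.0/24
  35.223.242.0/24
  35.223.243.0/24
  35.223.244.0/24
  35.223.245.0/24
  35.223.246.0/24
  35.223.247.0/24
Subnets: 35.223.240.0/24, 35.223.241.0/24, 35.223.242.0/24, 35.223.243.0/24, 35.223.244.0/24, 35.223.245.0/24, 35.223.246.0/24, 35.223.247.0/24


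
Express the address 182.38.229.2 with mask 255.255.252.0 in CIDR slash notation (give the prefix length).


Binary: 11111111.11111111.11111100.00000000
Count leading 1s
Prefix: /22


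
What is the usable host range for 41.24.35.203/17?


Network: 41.24.0.0
Broadcast: 41.24.127.255
First usable = network + 1
Last usable = broadcast - 1
Range: 41.24.0.1 to 41.24.127.254


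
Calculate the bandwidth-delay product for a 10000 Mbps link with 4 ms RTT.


BDP = bandwidth * RTT
= 10000 Mbps * 4 ms
= 10000 * 1e6 * 4 / 1000 bits
= 40000000 bits
= 5000000 bytes
= 4882.8125 KB
BDP = 40000000 bits (5000000 bytes)


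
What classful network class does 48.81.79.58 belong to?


First octet: 48
Binary: 00110000
0xxxxxxx -> Class A (1-126)
Class A, default mask 255.0.0.0 (/8)


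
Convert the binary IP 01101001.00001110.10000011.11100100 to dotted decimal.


01101001 = 105
00001110 = 14
10000011 = 131
11100100 = 228
IP: 105.14.131.228


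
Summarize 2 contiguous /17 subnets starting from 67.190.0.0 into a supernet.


Original prefix: /17
Number of subnets: 2 = 2^1
New prefix = 17 - 1 = 16
Supernet: 67.190.0.0/16


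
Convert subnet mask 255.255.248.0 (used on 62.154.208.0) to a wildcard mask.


Subnet mask: 255.255.248.0
Wildcard = 255.255.255.255 - subnet mask
255 - 255 = 0
255 - 255 = 0
255 - 248 = 7
255 - 0 = 255
Wildcard: 0.0.7.255


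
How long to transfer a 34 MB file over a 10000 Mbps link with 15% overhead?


Effective throughput = 10000 * (1 - 15/100) = 8500 Mbps
File size in Mb = 34 * 8 = 272 Mb
Time = 272 / 8500
Time = 0.032 seconds


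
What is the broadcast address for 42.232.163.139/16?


Network: 42.232.0.0/16
Host bits = 16
Set all host bits to 1:
Broadcast: 42.232.255.255


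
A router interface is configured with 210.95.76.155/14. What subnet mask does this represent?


/14 means 14 network bits, 18 host bits
Binary: 11111111111111000000000000000000
Mask: 255.252.0.0


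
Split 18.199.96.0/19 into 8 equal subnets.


New prefix = 19 + 3 = 22
Each subnet has 1024 addresses
  18.199.96.0/22
  18.199.100.0/22
  18.199.104.0/22
  18.199.108.0/22
  18.199.112.0/22
  18.199.116.0/22
  18.199.120.0/22
  18.199.124.0/22
Subnets: 18.199.96.0/22, 18.199.100.0/22, 18.199.104.0/22, 18.199.108.0/22, 18.199.112.0/22, 18.199.116.0/22, 18.199.120.0/22, 18.199.124.0/22


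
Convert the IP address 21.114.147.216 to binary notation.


21 = 00010101
114 = 01110010
147 = 10010011
216 = 11011000
Binary: 00010101.01110010.10010011.11011000


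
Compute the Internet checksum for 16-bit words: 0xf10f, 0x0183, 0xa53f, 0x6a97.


Sum all words (with carry folding):
+ 0xf10f = 0xf10f
+ 0x0183 = 0xf292
+ 0xa53f = 0x97d2
+ 0x6a97 = 0x026a
One's complement: ~0x026a
Checksum = 0xfd95


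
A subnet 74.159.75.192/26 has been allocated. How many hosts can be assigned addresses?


Host bits = 32 - 26 = 6
Total addresses = 2^6 = 64
Usable = total - 2 (network and broadcast)
Usable hosts: 62


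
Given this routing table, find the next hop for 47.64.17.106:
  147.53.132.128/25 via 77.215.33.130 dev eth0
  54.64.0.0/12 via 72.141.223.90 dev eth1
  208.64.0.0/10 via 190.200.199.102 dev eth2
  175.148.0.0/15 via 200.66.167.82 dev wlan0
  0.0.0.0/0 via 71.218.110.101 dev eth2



Longest prefix match for 47.64.17.106:
  /25 147.53.132.128: no
  /12 54.64.0.0: no
  /10 208.64.0.0: no
  /15 175.148.0.0: no
  /0 0.0.0.0: MATCH
Selected: next-hop 71.218.110.101 via eth2 (matched /0)


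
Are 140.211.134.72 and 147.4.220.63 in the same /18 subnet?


Mask: 255.255.192.0
140.211.134.72 AND mask = 140.211.128.0
147.4.220.63 AND mask = 147.4.192.0
No, different subnets (140.211.128.0 vs 147.4.192.0)


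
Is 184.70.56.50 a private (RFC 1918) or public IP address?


RFC 1918 private ranges:
  10.0.0.0/8 (10.0.0.0 - 10.255.255.255)
  172.16.0.0/12 (172.16.0.0 - 172.31.255.255)
  192.168.0.0/16 (192.168.0.0 - 192.168.255.255)
Public (not in any RFC 1918 range)


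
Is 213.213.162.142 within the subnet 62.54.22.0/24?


Subnet network: 62.54.22.0
Test IP AND mask: 213.213.162.0
No, 213.213.162.142 is not in 62.54.22.0/24


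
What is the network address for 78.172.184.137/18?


IP:   01001110.10101100.10111000.10001001
Mask: 11111111.11111111.11000000.00000000
AND operation:
Net:  01001110.10101100.10000000.00000000
Network: 78.172.128.0/18


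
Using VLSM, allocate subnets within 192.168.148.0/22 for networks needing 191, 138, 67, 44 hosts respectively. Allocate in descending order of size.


191 hosts -> /24 (254 usable): 192.168.148.0/24
138 hosts -> /24 (254 usable): 192.168.149.0/24
67 hosts -> /25 (126 usable): 192.168.150.0/25
44 hosts -> /26 (62 usable): 192.168.150.128/26
Allocation: 192.168.148.0/24 (191 hosts, 254 usable); 192.168.149.0/24 (138 hosts, 254 usable); 192.168.150.0/25 (67 hosts, 126 usable); 192.168.150.128/26 (44 hosts, 62 usable)


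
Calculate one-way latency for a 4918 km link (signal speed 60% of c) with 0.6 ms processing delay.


Speed = 0.6 * 3e5 km/s = 180000 km/s
Propagation delay = 4918 / 180000 = 0.0273 s = 27.3222 ms
Processing delay = 0.6 ms
Total one-way latency = 27.9222 ms


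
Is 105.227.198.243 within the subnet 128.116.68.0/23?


Subnet network: 128.116.68.0
Test IP AND mask: 105.227.198.0
No, 105.227.198.243 is not in 128.116.68.0/23


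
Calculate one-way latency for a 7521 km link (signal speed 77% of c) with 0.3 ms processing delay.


Speed = 0.77 * 3e5 km/s = 231000 km/s
Propagation delay = 7521 / 231000 = 0.0326 s = 32.5584 ms
Processing delay = 0.3 ms
Total one-way latency = 32.8584 ms


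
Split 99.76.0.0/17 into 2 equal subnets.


New prefix = 17 + 1 = 18
Each subnet has 16384 addresses
  99.76.0.0/18
  99.76.64.0/18
Subnets: 99.76.0.0/18, 99.76.64.0/18


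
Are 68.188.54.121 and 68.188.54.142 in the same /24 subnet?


Mask: 255.255.255.0
68.188.54.121 AND mask = 68.188.54.0
68.188.54.142 AND mask = 68.188.54.0
Yes, same subnet (68.188.54.0)


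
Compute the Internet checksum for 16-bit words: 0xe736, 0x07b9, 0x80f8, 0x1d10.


Sum all words (with carry folding):
+ 0xe736 = 0xe736
+ 0x07b9 = 0xeeef
+ 0x80f8 = 0x6fe8
+ 0x1d10 = 0x8cf8
One's complement: ~0x8cf8
Checksum = 0x7307


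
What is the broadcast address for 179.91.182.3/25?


Network: 179.91.182.0/25
Host bits = 7
Set all host bits to 1:
Broadcast: 179.91.182.127


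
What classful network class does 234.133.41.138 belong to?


First octet: 234
Binary: 11101010
1110xxxx -> Class D (224-239)
Class D (multicast), default mask N/A


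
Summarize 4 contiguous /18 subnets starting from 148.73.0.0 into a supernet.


Original prefix: /18
Number of subnets: 4 = 2^2
New prefix = 18 - 2 = 16
Supernet: 148.73.0.0/16


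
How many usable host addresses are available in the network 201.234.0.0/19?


Host bits = 32 - 19 = 13
Total addresses = 2^13 = 8192
Usable = total - 2 (network and broadcast)
Usable hosts: 8190


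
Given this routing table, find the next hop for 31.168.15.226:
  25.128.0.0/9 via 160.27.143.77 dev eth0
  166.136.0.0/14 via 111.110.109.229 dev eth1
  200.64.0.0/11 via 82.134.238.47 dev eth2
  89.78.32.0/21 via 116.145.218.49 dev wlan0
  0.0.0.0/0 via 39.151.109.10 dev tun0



Longest prefix match for 31.168.15.226:
  /9 25.128.0.0: no
  /14 166.136.0.0: no
  /11 200.64.0.0: no
  /21 89.78.32.0: no
  /0 0.0.0.0: MATCH
Selected: next-hop 39.151.109.10 via tun0 (matched /0)


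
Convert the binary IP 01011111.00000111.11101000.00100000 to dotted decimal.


01011111 = 95
00000111 = 7
11101000 = 232
00100000 = 32
IP: 95.7.232.32


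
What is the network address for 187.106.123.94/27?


IP:   10111011.01101010.01111011.01011110
Mask: 11111111.11111111.11111111.11100000
AND operation:
Net:  10111011.01101010.01111011.01000000
Network: 187.106.123.64/27


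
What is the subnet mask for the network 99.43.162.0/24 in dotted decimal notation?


/24 means 24 network bits, 8 host bits
Binary: 11111111111111111111111100000000
Mask: 255.255.255.0


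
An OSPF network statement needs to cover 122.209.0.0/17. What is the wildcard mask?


Subnet mask: 255.255.128.0
Wildcard = 255.255.255.255 - subnet mask
255 - 255 = 0
255 - 255 = 0
255 - 128 = 127
255 - 0 = 255
Wildcard: 0.0.127.255


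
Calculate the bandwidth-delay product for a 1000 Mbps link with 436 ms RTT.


BDP = bandwidth * RTT
= 1000 Mbps * 436 ms
= 1000 * 1e6 * 436 / 1000 bits
= 436000000 bits
= 54500000 bytes
= 53222.6562 KB
BDP = 436000000 bits (54500000 bytes)


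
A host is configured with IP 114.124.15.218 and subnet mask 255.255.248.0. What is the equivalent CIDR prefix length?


Binary: 11111111.11111111.11111000.00000000
Count leading 1s
Prefix: /21


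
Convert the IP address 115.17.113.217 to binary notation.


115 = 01110011
17 = 00010001
113 = 01110001
217 = 11011001
Binary: 01110011.00010001.01110001.11011001


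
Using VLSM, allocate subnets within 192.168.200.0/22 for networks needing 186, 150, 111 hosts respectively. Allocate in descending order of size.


186 hosts -> /24 (254 usable): 192.168.200.0/24
150 hosts -> /24 (254 usable): 192.168.201.0/24
111 hosts -> /25 (126 usable): 192.168.202.0/25
Allocation: 192.168.200.0/24 (186 hosts, 254 usable); 192.168.201.0/24 (150 hosts, 254 usable); 192.168.202.0/25 (111 hosts, 126 usable)


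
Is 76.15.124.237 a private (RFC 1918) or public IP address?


RFC 1918 private ranges:
  10.0.0.0/8 (10.0.0.0 - 10.255.255.255)
  172.16.0.0/12 (172.16.0.0 - 172.31.255.255)
  192.168.0.0/16 (192.168.0.0 - 192.168.255.255)
Public (not in any RFC 1918 range)


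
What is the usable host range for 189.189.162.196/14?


Network: 189.188.0.0
Broadcast: 189.191.255.255
First usable = network + 1
Last usable = broadcast - 1
Range: 189.188.0.1 to 189.191.255.254


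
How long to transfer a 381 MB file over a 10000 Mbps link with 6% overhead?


Effective throughput = 10000 * (1 - 6/100) = 9400 Mbps
File size in Mb = 381 * 8 = 3048 Mb
Time = 3048 / 9400
Time = 0.3243 seconds


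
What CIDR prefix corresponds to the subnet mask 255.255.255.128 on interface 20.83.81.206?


Binary: 11111111.11111111.11111111.10000000
Count leading 1s
Prefix: /25


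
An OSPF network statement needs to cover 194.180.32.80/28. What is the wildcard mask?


Subnet mask: 255.255.255.240
Wildcard = 255.255.255.255 - subnet mask
255 - 255 = 0
255 - 255 = 0
255 - 255 = 0
255 - 240 = 15
Wildcard: 0.0.0.15


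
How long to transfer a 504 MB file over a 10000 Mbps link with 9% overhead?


Effective throughput = 10000 * (1 - 9/100) = 9100 Mbps
File size in Mb = 504 * 8 = 4032 Mb
Time = 4032 / 9100
Time = 0.4431 seconds


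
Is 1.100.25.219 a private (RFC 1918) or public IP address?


RFC 1918 private ranges:
  10.0.0.0/8 (10.0.0.0 - 10.255.255.255)
  172.16.0.0/12 (172.16.0.0 - 172.31.255.255)
  192.168.0.0/16 (192.168.0.0 - 192.168.255.255)
Public (not in any RFC 1918 range)


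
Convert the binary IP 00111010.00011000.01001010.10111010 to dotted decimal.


00111010 = 58
00011000 = 24
01001010 = 74
10111010 = 186
IP: 58.24.74.186


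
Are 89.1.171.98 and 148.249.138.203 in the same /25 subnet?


Mask: 255.255.255.128
89.1.171.98 AND mask = 89.1.171.0
148.249.138.203 AND mask = 148.249.138.128
No, different subnets (89.1.171.0 vs 148.249.138.128)


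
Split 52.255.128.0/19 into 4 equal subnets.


New prefix = 19 + 2 = 21
Each subnet has 2048 addresses
  52.255.128.0/21
  52.255.136.0/21
  52.255.144.0/21
  52.255.152.0/21
Subnets: 52.255.128.0/21, 52.255.136.0/21, 52.255.144.0/21, 52.255.152.0/21


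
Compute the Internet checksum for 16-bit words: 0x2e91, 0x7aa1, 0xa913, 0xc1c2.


Sum all words (with carry folding):
+ 0x2e91 = 0x2e91
+ 0x7aa1 = 0xa932
+ 0xa913 = 0x5246
+ 0xc1c2 = 0x1409
One's complement: ~0x1409
Checksum = 0xebf6


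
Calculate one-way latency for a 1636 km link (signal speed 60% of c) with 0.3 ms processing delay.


Speed = 0.6 * 3e5 km/s = 180000 km/s
Propagation delay = 1636 / 180000 = 0.0091 s = 9.0889 ms
Processing delay = 0.3 ms
Total one-way latency = 9.3889 ms


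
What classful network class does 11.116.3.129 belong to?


First octet: 11
Binary: 00001011
0xxxxxxx -> Class A (1-126)
Class A, default mask 255.0.0.0 (/8)


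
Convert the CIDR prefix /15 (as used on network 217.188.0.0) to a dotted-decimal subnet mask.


/15 means 15 network bits, 17 host bits
Binary: 11111111111111100000000000000000
Mask: 255.254.0.0


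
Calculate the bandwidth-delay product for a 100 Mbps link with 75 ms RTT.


BDP = bandwidth * RTT
= 100 Mbps * 75 ms
= 100 * 1e6 * 75 / 1000 bits
= 7500000 bits
= 937500 bytes
= 915.5273 KB
BDP = 7500000 bits (937500 bytes)


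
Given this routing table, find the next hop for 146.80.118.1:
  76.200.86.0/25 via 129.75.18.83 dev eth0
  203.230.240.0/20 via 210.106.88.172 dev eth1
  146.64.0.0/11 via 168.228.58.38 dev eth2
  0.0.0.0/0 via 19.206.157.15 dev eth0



Longest prefix match for 146.80.118.1:
  /25 76.200.86.0: no
  /20 203.230.240.0: no
  /11 146.64.0.0: MATCH
  /0 0.0.0.0: MATCH
Selected: next-hop 168.228.58.38 via eth2 (matched /11)


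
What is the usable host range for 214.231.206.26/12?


Network: 214.224.0.0
Broadcast: 214.239.255.255
First usable = network + 1
Last usable = broadcast - 1
Range: 214.224.0.1 to 214.239.255.254


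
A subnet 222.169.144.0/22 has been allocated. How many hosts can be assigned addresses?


Host bits = 32 - 22 = 10
Total addresses = 2^10 = 1024
Usable = total - 2 (network and broadcast)
Usable hosts: 1022


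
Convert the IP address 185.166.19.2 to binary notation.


185 = 10111001
166 = 10100110
19 = 00010011
2 = 00000010
Binary: 10111001.10100110.00010011.00000010


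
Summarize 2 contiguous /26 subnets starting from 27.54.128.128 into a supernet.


Original prefix: /26
Number of subnets: 2 = 2^1
New prefix = 26 - 1 = 25
Supernet: 27.54.128.128/25


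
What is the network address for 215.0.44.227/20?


IP:   11010111.00000000.00101100.11100011
Mask: 11111111.11111111.11110000.00000000
AND operation:
Net:  11010111.00000000.00100000.00000000
Network: 215.0.32.0/20


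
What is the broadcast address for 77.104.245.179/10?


Network: 77.64.0.0/10
Host bits = 22
Set all host bits to 1:
Broadcast: 77.127.255.255


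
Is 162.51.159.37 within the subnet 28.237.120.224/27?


Subnet network: 28.237.120.224
Test IP AND mask: 162.51.159.32
No, 162.51.159.37 is not in 28.237.120.224/27


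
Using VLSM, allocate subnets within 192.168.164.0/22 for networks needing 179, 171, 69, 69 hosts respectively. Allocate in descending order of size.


179 hosts -> /24 (254 usable): 192.168.164.0/24
171 hosts -> /24 (254 usable): 192.168.165.0/24
69 hosts -> /25 (126 usable): 192.168.166.0/25
69 hosts -> /25 (126 usable): 192.168.166.128/25
Allocation: 192.168.164.0/24 (179 hosts, 254 usable); 192.168.165.0/24 (171 hosts, 254 usable); 192.168.166.0/25 (69 hosts, 126 usable); 192.168.166.128/25 (69 hosts, 126 usable)


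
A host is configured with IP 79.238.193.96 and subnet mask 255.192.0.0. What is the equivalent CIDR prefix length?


Binary: 11111111.11000000.00000000.00000000
Count leading 1s
Prefix: /10


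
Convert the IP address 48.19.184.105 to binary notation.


48 = 00110000
19 = 00010011
184 = 10111000
105 = 01101001
Binary: 00110000.00010011.10111000.01101001


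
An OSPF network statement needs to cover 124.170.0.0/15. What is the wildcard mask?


Subnet mask: 255.254.0.0
Wildcard = 255.255.255.255 - subnet mask
255 - 255 = 0
255 - 254 = 1
255 - 0 = 255
255 - 0 = 255
Wildcard: 0.1.255.255


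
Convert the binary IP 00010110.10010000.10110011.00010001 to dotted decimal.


00010110 = 22
10010000 = 144
10110011 = 179
00010001 = 17
IP: 22.144.179.17


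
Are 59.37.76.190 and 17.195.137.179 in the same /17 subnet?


Mask: 255.255.128.0
59.37.76.190 AND mask = 59.37.0.0
17.195.137.179 AND mask = 17.195.128.0
No, different subnets (59.37.0.0 vs 17.195.128.0)


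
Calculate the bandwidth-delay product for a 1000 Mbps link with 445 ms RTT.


BDP = bandwidth * RTT
= 1000 Mbps * 445 ms
= 1000 * 1e6 * 445 / 1000 bits
= 445000000 bits
= 55625000 bytes
= 54321.2891 KB
BDP = 445000000 bits (55625000 bytes)


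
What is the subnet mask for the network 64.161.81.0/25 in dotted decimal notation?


/25 means 25 network bits, 7 host bits
Binary: 11111111111111111111111110000000
Mask: 255.255.255.128


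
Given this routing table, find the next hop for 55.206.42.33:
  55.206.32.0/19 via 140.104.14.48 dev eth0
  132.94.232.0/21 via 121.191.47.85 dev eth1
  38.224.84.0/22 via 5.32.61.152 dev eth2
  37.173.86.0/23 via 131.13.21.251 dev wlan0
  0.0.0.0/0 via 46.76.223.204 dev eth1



Longest prefix match for 55.206.42.33:
  /19 55.206.32.0: MATCH
  /21 132.94.232.0: no
  /22 38.224.84.0: no
  /23 37.173.86.0: no
  /0 0.0.0.0: MATCH
Selected: next-hop 140.104.14.48 via eth0 (matched /19)


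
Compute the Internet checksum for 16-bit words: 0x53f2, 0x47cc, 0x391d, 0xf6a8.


Sum all words (with carry folding):
+ 0x53f2 = 0x53f2
+ 0x47cc = 0x9bbe
+ 0x391d = 0xd4db
+ 0xf6a8 = 0xcb84
One's complement: ~0xcb84
Checksum = 0x347b


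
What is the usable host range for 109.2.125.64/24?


Network: 109.2.125.0
Broadcast: 109.2.125.255
First usable = network + 1
Last usable = broadcast - 1
Range: 109.2.125.1 to 109.2.125.254


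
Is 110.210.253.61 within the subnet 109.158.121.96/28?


Subnet network: 109.158.121.96
Test IP AND mask: 110.210.253.48
No, 110.210.253.61 is not in 109.158.121.96/28


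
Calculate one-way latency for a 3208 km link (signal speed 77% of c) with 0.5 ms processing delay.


Speed = 0.77 * 3e5 km/s = 231000 km/s
Propagation delay = 3208 / 231000 = 0.0139 s = 13.8874 ms
Processing delay = 0.5 ms
Total one-way latency = 14.3874 ms


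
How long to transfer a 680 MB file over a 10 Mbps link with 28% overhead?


Effective throughput = 10 * (1 - 28/100) = 7.2 Mbps
File size in Mb = 680 * 8 = 5440 Mb
Time = 5440 / 7.2
Time = 755.5556 seconds


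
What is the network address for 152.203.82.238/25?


IP:   10011000.11001011.01010010.11101110
Mask: 11111111.11111111.11111111.10000000
AND operation:
Net:  10011000.11001011.01010010.10000000
Network: 152.203.82.128/25


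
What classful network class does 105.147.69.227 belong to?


First octet: 105
Binary: 01101001
0xxxxxxx -> Class A (1-126)
Class A, default mask 255.0.0.0 (/8)


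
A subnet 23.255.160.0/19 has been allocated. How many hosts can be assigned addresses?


Host bits = 32 - 19 = 13
Total addresses = 2^13 = 8192
Usable = total - 2 (network and broadcast)
Usable hosts: 8190


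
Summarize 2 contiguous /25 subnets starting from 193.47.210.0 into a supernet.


Original prefix: /25
Number of subnets: 2 = 2^1
New prefix = 25 - 1 = 24
Supernet: 193.47.210.0/24


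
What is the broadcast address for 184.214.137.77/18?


Network: 184.214.128.0/18
Host bits = 14
Set all host bits to 1:
Broadcast: 184.214.191.255


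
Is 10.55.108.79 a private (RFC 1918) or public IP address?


RFC 1918 private ranges:
  10.0.0.0/8 (10.0.0.0 - 10.255.255.255)
  172.16.0.0/12 (172.16.0.0 - 172.31.255.255)
  192.168.0.0/16 (192.168.0.0 - 192.168.255.255)
Private (in 10.0.0.0/8)


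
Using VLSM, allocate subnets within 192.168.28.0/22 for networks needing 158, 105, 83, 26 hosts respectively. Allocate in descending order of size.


158 hosts -> /24 (254 usable): 192.168.28.0/24
105 hosts -> /25 (126 usable): 192.168.29.0/25
83 hosts -> /25 (126 usable): 192.168.29.128/25
26 hosts -> /27 (30 usable): 192.168.30.0/27
Allocation: 192.168.28.0/24 (158 hosts, 254 usable); 192.168.29.0/25 (105 hosts, 126 usable); 192.168.29.128/25 (83 hosts, 126 usable); 192.168.30.0/27 (26 hosts, 30 usable)


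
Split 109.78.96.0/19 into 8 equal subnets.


New prefix = 19 + 3 = 22
Each subnet has 1024 addresses
  109.78.96.0/22
  109.78.100.0/22
  109.78.104.0/22
  109.78.108.0/22
  109.78.112.0/22
  109.78.116.0/22
  109.78.120.0/22
  109.78.124.0/22
Subnets: 109.78.96.0/22, 109.78.100.0/22, 109.78.104.0/22, 109.78.108.0/22, 109.78.112.0/22, 109.78.116.0/22, 109.78.120.0/22, 109.78.124.0/22


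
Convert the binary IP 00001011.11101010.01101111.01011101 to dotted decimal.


00001011 = 11
11101010 = 234
01101111 = 111
01011101 = 93
IP: 11.234.111.93


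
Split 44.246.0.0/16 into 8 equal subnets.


New prefix = 16 + 3 = 19
Each subnet has 8192 addresses
  44.246.0.0/19
  44.246.32.0/19
  44.246.64.0/19
  44.246.96.0/19
  44.246.128.0/19
  44.246.160.0/19
  44.246.192.0/19
  44.246.224.0/19
Subnets: 44.246.0.0/19, 44.246.32.0/19, 44.246.64.0/19, 44.246.96.0/19, 44.246.128.0/19, 44.246.160.0/19, 44.246.192.0/19, 44.246.224.0/19


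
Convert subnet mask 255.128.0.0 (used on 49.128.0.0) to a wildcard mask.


Subnet mask: 255.128.0.0
Wildcard = 255.255.255.255 - subnet mask
255 - 255 = 0
255 - 128 = 127
255 - 0 = 255
255 - 0 = 255
Wildcard: 0.127.255.255


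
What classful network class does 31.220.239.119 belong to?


First octet: 31
Binary: 00011111
0xxxxxxx -> Class A (1-126)
Class A, default mask 255.0.0.0 (/8)


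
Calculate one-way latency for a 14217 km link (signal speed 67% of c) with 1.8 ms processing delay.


Speed = 0.67 * 3e5 km/s = 201000 km/s
Propagation delay = 14217 / 201000 = 0.0707 s = 70.7313 ms
Processing delay = 1.8 ms
Total one-way latency = 72.5313 ms


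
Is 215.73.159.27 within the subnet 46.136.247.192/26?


Subnet network: 46.136.247.192
Test IP AND mask: 215.73.159.0
No, 215.73.159.27 is not in 46.136.247.192/26


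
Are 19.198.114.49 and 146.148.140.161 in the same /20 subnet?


Mask: 255.255.240.0
19.198.114.49 AND mask = 19.198.112.0
146.148.140.161 AND mask = 146.148.128.0
No, different subnets (19.198.112.0 vs 146.148.128.0)


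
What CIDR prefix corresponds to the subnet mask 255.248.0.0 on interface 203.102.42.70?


Binary: 11111111.11111000.00000000.00000000
Count leading 1s
Prefix: /13


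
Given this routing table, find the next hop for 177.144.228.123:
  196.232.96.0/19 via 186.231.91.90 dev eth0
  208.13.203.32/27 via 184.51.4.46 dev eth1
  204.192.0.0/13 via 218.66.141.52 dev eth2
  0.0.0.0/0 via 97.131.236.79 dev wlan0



Longest prefix match for 177.144.228.123:
  /19 196.232.96.0: no
  /27 208.13.203.32: no
  /13 204.192.0.0: no
  /0 0.0.0.0: MATCH
Selected: next-hop 97.131.236.79 via wlan0 (matched /0)


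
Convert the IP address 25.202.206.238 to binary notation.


25 = 00011001
202 = 11001010
206 = 11001110
238 = 11101110
Binary: 00011001.11001010.11001110.11101110


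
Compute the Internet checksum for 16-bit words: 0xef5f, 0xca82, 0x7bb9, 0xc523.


Sum all words (with carry folding):
+ 0xef5f = 0xef5f
+ 0xca82 = 0xb9e2
+ 0x7bb9 = 0x359c
+ 0xc523 = 0xfabf
One's complement: ~0xfabf
Checksum = 0x0540


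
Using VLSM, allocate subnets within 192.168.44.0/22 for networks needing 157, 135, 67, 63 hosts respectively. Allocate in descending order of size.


157 hosts -> /24 (254 usable): 192.168.44.0/24
135 hosts -> /24 (254 usable): 192.168.45.0/24
67 hosts -> /25 (126 usable): 192.168.46.0/25
63 hosts -> /25 (126 usable): 192.168.46.128/25
Allocation: 192.168.44.0/24 (157 hosts, 254 usable); 192.168.45.0/24 (135 hosts, 254 usable); 192.168.46.0/25 (67 hosts, 126 usable); 192.168.46.128/25 (63 hosts, 126 usable)


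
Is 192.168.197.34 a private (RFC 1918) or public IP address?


RFC 1918 private ranges:
  10.0.0.0/8 (10.0.0.0 - 10.255.255.255)
  172.16.0.0/12 (172.16.0.0 - 172.31.255.255)
  192.168.0.0/16 (192.168.0.0 - 192.168.255.255)
Private (in 192.168.0.0/16)


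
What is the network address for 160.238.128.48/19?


IP:   10100000.11101110.10000000.00110000
Mask: 11111111.11111111.11100000.00000000
AND operation:
Net:  10100000.11101110.10000000.00000000
Network: 160.238.128.0/19


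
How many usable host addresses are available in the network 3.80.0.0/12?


Host bits = 32 - 12 = 20
Total addresses = 2^20 = 1048576
Usable = total - 2 (network and broadcast)
Usable hosts: 1048574


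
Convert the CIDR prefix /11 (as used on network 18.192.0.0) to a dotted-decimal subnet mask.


/11 means 11 network bits, 21 host bits
Binary: 11111111111000000000000000000000
Mask: 255.224.0.0


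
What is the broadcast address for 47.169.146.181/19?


Network: 47.169.128.0/19
Host bits = 13
Set all host bits to 1:
Broadcast: 47.169.159.255


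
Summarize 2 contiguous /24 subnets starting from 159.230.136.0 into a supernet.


Original prefix: /24
Number of subnets: 2 = 2^1
New prefix = 24 - 1 = 23
Supernet: 159.230.136.0/23


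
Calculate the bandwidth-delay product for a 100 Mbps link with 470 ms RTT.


BDP = bandwidth * RTT
= 100 Mbps * 470 ms
= 100 * 1e6 * 470 / 1000 bits
= 47000000 bits
= 5875000 bytes
= 5737.3047 KB
BDP = 47000000 bits (5875000 bytes)


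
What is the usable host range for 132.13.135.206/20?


Network: 132.13.128.0
Broadcast: 132.13.143.255
First usable = network + 1
Last usable = broadcast - 1
Range: 132.13.128.1 to 132.13.143.254


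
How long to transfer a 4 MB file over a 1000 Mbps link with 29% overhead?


Effective throughput = 1000 * (1 - 29/100) = 710 Mbps
File size in Mb = 4 * 8 = 32 Mb
Time = 32 / 710
Time = 0.0451 seconds


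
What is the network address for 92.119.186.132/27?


IP:   01011100.01110111.10111010.10000100
Mask: 11111111.11111111.11111111.11100000
AND operation:
Net:  01011100.01110111.10111010.10000000
Network: 92.119.186.128/27


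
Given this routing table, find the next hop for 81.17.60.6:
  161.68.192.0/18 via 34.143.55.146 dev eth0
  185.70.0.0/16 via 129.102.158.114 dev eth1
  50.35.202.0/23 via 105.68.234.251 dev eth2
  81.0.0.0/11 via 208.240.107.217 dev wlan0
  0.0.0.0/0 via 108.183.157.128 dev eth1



Longest prefix match for 81.17.60.6:
  /18 161.68.192.0: no
  /16 185.70.0.0: no
  /23 50.35.202.0: no
  /11 81.0.0.0: MATCH
  /0 0.0.0.0: MATCH
Selected: next-hop 208.240.107.217 via wlan0 (matched /11)


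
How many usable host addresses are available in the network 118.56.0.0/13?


Host bits = 32 - 13 = 19
Total addresses = 2^19 = 524288
Usable = total - 2 (network and broadcast)
Usable hosts: 524286


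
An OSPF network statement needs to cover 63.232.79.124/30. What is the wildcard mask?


Subnet mask: 255.255.255.252
Wildcard = 255.255.255.255 - subnet mask
255 - 255 = 0
255 - 255 = 0
255 - 255 = 0
255 - 252 = 3
Wildcard: 0.0.0.3


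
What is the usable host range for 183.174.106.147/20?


Network: 183.174.96.0
Broadcast: 183.174.111.255
First usable = network + 1
Last usable = broadcast - 1
Range: 183.174.96.1 to 183.174.111.254


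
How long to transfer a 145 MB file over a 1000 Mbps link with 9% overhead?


Effective throughput = 1000 * (1 - 9/100) = 910 Mbps
File size in Mb = 145 * 8 = 1160 Mb
Time = 1160 / 910
Time = 1.2747 seconds


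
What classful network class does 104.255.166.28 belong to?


First octet: 104
Binary: 01101000
0xxxxxxx -> Class A (1-126)
Class A, default mask 255.0.0.0 (/8)


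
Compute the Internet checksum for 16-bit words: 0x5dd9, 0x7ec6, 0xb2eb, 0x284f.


Sum all words (with carry folding):
+ 0x5dd9 = 0x5dd9
+ 0x7ec6 = 0xdc9f
+ 0xb2eb = 0x8f8b
+ 0x284f = 0xb7da
One's complement: ~0xb7da
Checksum = 0x4825


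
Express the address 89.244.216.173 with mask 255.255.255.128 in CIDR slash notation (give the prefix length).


Binary: 11111111.11111111.11111111.10000000
Count leading 1s
Prefix: /25


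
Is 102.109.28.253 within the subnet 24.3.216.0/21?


Subnet network: 24.3.216.0
Test IP AND mask: 102.109.24.0
No, 102.109.28.253 is not in 24.3.216.0/21


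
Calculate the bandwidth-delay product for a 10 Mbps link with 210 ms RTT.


BDP = bandwidth * RTT
= 10 Mbps * 210 ms
= 10 * 1e6 * 210 / 1000 bits
= 2100000 bits
= 262500 bytes
= 256.3477 KB
BDP = 2100000 bits (262500 bytes)


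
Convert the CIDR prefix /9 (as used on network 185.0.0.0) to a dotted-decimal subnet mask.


/9 means 9 network bits, 23 host bits
Binary: 11111111100000000000000000000000
Mask: 255.128.0.0


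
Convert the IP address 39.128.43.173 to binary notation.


39 = 00100111
128 = 10000000
43 = 00101011
173 = 10101101
Binary: 00100111.10000000.00101011.10101101


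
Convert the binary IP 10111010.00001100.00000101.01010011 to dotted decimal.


10111010 = 186
00001100 = 12
00000101 = 5
01010011 = 83
IP: 186.12.5.83


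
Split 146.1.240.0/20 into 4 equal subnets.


New prefix = 20 + 2 = 22
Each subnet has 1024 addresses
  146.1.240.0/22
  146.1.244.0/22
  146.1.248.0/22
  146.1.252.0/22
Subnets: 146.1.240.0/22, 146.1.244.0/22, 146.1.248.0/22, 146.1.252.0/22


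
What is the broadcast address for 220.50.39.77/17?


Network: 220.50.0.0/17
Host bits = 15
Set all host bits to 1:
Broadcast: 220.50.127.255


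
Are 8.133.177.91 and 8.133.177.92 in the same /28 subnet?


Mask: 255.255.255.240
8.133.177.91 AND mask = 8.133.177.80
8.133.177.92 AND mask = 8.133.177.80
Yes, same subnet (8.133.177.80)


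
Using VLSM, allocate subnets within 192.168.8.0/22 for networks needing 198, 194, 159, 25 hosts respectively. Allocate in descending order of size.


198 hosts -> /24 (254 usable): 192.168.8.0/24
194 hosts -> /24 (254 usable): 192.168.9.0/24
159 hosts -> /24 (254 usable): 192.168.10.0/24
25 hosts -> /27 (30 usable): 192.168.11.0/27
Allocation: 192.168.8.0/24 (198 hosts, 254 usable); 192.168.9.0/24 (194 hosts, 254 usable); 192.168.10.0/24 (159 hosts, 254 usable); 192.168.11.0/27 (25 hosts, 30 usable)


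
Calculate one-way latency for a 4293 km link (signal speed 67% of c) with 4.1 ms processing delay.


Speed = 0.67 * 3e5 km/s = 201000 km/s
Propagation delay = 4293 / 201000 = 0.0214 s = 21.3582 ms
Processing delay = 4.1 ms
Total one-way latency = 25.4582 ms


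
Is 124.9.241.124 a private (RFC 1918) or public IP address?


RFC 1918 private ranges:
  10.0.0.0/8 (10.0.0.0 - 10.255.255.255)
  172.16.0.0/12 (172.16.0.0 - 172.31.255.255)
  192.168.0.0/16 (192.168.0.0 - 192.168.255.255)
Public (not in any RFC 1918 range)


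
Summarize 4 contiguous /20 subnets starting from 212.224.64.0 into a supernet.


Original prefix: /20
Number of subnets: 4 = 2^2
New prefix = 20 - 2 = 18
Supernet: 212.224.64.0/18


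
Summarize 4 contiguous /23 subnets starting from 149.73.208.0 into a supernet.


Original prefix: /23
Number of subnets: 4 = 2^2
New prefix = 23 - 2 = 21
Supernet: 149.73.208.0/21


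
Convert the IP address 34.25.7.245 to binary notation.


34 = 00100010
25 = 00011001
7 = 00000111
245 = 11110101
Binary: 00100010.00011001.00000111.11110101


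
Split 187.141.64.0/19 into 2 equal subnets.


New prefix = 19 + 1 = 20
Each subnet has 4096 addresses
  187.141.64.0/20
  187.141.80.0/20
Subnets: 187.141.64.0/20, 187.141.80.0/20


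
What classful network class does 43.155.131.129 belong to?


First octet: 43
Binary: 00101011
0xxxxxxx -> Class A (1-126)
Class A, default mask 255.0.0.0 (/8)


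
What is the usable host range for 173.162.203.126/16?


Network: 173.162.0.0
Broadcast: 173.162.255.255
First usable = network + 1
Last usable = broadcast - 1
Range: 173.162.0.1 to 173.162.255.254


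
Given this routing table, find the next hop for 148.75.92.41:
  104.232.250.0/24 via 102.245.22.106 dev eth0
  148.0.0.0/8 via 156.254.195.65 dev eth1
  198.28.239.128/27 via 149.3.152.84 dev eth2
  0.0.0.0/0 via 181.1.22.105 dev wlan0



Longest prefix match for 148.75.92.41:
  /24 104.232.250.0: no
  /8 148.0.0.0: MATCH
  /27 198.28.239.128: no
  /0 0.0.0.0: MATCH
Selected: next-hop 156.254.195.65 via eth1 (matched /8)


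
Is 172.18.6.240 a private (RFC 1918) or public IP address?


RFC 1918 private ranges:
  10.0.0.0/8 (10.0.0.0 - 10.255.255.255)
  172.16.0.0/12 (172.16.0.0 - 172.31.255.255)
  192.168.0.0/16 (192.168.0.0 - 192.168.255.255)
Private (in 172.16.0.0/12)


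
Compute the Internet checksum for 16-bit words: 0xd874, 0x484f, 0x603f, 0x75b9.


Sum all words (with carry folding):
+ 0xd874 = 0xd874
+ 0x484f = 0x20c4
+ 0x603f = 0x8103
+ 0x75b9 = 0xf6bc
One's complement: ~0xf6bc
Checksum = 0x0943


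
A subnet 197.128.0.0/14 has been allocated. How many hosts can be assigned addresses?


Host bits = 32 - 14 = 18
Total addresses = 2^18 = 262144
Usable = total - 2 (network and broadcast)
Usable hosts: 262142


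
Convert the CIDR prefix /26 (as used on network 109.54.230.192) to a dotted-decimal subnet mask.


/26 means 26 network bits, 6 host bits
Binary: 11111111111111111111111111000000
Mask: 255.255.255.192


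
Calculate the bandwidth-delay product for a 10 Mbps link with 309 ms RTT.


BDP = bandwidth * RTT
= 10 Mbps * 309 ms
= 10 * 1e6 * 309 / 1000 bits
= 3090000 bits
= 386250 bytes
= 377.1973 KB
BDP = 3090000 bits (386250 bytes)


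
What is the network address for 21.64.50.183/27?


IP:   00010101.01000000.00110010.10110111
Mask: 11111111.11111111.11111111.11100000
AND operation:
Net:  00010101.01000000.00110010.10100000
Network: 21.64.50.160/27


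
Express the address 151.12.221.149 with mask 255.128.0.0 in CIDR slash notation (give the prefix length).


Binary: 11111111.10000000.00000000.00000000
Count leading 1s
Prefix: /9


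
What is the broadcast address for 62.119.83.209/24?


Network: 62.119.83.0/24
Host bits = 8
Set all host bits to 1:
Broadcast: 62.119.83.255


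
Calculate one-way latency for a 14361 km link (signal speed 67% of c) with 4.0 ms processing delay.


Speed = 0.67 * 3e5 km/s = 201000 km/s
Propagation delay = 14361 / 201000 = 0.0714 s = 71.4478 ms
Processing delay = 4.0 ms
Total one-way latency = 75.4478 ms


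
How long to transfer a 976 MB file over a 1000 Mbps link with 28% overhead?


Effective throughput = 1000 * (1 - 28/100) = 720 Mbps
File size in Mb = 976 * 8 = 7808 Mb
Time = 7808 / 720
Time = 10.8444 seconds


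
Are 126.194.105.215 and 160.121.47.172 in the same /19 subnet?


Mask: 255.255.224.0
126.194.105.215 AND mask = 126.194.96.0
160.121.47.172 AND mask = 160.121.32.0
No, different subnets (126.194.96.0 vs 160.121.32.0)


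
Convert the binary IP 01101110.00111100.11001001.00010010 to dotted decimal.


01101110 = 110
00111100 = 60
11001001 = 201
00010010 = 18
IP: 110.60.201.18


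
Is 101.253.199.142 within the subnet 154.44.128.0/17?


Subnet network: 154.44.128.0
Test IP AND mask: 101.253.128.0
No, 101.253.199.142 is not in 154.44.128.0/17


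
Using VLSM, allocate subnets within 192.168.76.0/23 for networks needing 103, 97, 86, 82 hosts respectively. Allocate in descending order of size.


103 hosts -> /25 (126 usable): 192.168.76.0/25
97 hosts -> /25 (126 usable): 192.168.76.128/25
86 hosts -> /25 (126 usable): 192.168.77.0/25
82 hosts -> /25 (126 usable): 192.168.77.128/25
Allocation: 192.168.76.0/25 (103 hosts, 126 usable); 192.168.76.128/25 (97 hosts, 126 usable); 192.168.77.0/25 (86 hosts, 126 usable); 192.168.77.128/25 (82 hosts, 126 usable)
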